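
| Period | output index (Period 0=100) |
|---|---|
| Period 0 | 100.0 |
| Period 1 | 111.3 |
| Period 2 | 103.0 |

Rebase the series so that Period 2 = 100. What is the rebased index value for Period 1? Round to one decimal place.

Rebased(Period 1) = 111.3 / 103.0 × 100 = 108.0583

108.1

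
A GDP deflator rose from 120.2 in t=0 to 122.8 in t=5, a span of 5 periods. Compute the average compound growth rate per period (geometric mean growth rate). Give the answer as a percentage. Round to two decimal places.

0.43%

Growth factor = (122.8/120.2)^(1/5) = (1.021631)^(1/5) = 1.004289
Growth rate = 1.004289 − 1 = 0.004289 = 0.4289%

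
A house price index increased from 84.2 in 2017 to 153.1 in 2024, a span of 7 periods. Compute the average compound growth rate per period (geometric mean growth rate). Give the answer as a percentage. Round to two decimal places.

Growth factor = (153.1/84.2)^(1/7) = (1.818290)^(1/7) = 1.089168
Growth rate = 1.089168 − 1 = 0.089168 = 8.9168%

8.92%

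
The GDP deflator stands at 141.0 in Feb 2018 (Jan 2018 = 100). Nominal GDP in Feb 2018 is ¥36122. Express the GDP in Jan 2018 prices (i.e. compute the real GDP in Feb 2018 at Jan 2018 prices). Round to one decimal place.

Real = Nominal ÷ (Index/100) = 36122 ÷ (141.0/100)
     = 36122 ÷ 1.410 = 25618.4397

25618.4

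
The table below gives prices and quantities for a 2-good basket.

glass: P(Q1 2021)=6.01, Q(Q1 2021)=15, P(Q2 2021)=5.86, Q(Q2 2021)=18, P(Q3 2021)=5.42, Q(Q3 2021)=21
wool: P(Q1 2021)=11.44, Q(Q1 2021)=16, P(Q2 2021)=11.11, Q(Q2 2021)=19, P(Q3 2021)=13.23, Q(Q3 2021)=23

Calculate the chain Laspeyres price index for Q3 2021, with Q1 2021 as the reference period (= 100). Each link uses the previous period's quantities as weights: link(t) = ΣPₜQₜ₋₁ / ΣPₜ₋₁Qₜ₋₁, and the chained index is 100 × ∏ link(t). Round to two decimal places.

107.18

Link Q1 2021→Q2 2021:
ΣP(Q2 2021)Q(Q1 2021) = 5.86×15 + 11.11×16 = 87.9 + 177.76 = 265.66
ΣP(Q1 2021)Q(Q1 2021) = 6.01×15 + 11.44×16 = 90.15 + 183.04 = 273.19
link = 265.66/273.19 = 0.972437
Link Q2 2021→Q3 2021:
ΣP(Q3 2021)Q(Q2 2021) = 5.42×18 + 13.23×19 = 97.56 + 251.37 = 348.93
ΣP(Q2 2021)Q(Q2 2021) = 5.86×18 + 11.11×19 = 105.48 + 211.09 = 316.57
link = 348.93/316.57 = 1.102221
Chained index = 100 × 0.972437 × 1.102221 = 107.1840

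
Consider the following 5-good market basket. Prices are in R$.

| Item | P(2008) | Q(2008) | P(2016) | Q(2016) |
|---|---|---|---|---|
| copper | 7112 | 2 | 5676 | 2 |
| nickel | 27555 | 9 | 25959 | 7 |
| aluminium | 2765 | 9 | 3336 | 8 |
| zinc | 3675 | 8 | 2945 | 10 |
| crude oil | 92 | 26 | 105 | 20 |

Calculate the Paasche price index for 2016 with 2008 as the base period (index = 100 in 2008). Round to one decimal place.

Paasche price index uses current-period quantities as weights.
ΣP(2016)·Q(2016) = 5676×2 + 25959×7 + 3336×8 + 2945×10 + 105×20 = 11352 + 181713 + 26688 + 29450 + 2100 = 251303
ΣP(2008)·Q(2016) = 7112×2 + 27555×7 + 2765×8 + 3675×10 + 92×20 = 14224 + 192885 + 22120 + 36750 + 1840 = 267819
Index = 251303 / 267819 × 100 = 93.8331

93.8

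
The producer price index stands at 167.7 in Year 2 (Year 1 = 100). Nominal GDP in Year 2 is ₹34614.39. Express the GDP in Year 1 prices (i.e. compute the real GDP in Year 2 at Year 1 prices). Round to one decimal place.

20640.7

Real = Nominal ÷ (Index/100) = 34614.39 ÷ (167.7/100)
     = 34614.39 ÷ 1.677 = 20640.6619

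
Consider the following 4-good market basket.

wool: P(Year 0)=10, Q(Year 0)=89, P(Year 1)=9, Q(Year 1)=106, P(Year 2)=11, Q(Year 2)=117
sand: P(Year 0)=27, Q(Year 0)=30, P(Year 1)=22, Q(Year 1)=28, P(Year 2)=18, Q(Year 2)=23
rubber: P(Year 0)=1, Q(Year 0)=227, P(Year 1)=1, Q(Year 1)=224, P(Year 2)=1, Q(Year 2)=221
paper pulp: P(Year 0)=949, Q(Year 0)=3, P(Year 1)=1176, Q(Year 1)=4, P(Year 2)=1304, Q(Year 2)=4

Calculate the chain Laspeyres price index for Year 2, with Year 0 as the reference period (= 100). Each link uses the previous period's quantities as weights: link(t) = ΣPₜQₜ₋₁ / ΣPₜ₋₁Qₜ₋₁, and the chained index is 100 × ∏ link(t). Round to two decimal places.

119.55

Link Year 0→Year 1:
ΣP(Year 1)Q(Year 0) = 9×89 + 22×30 + 1×227 + 1176×3 = 801 + 660 + 227 + 3528 = 5216
ΣP(Year 0)Q(Year 0) = 10×89 + 27×30 + 1×227 + 949×3 = 890 + 810 + 227 + 2847 = 4774
link = 5216/4774 = 1.092585
Link Year 1→Year 2:
ΣP(Year 2)Q(Year 1) = 11×106 + 18×28 + 1×224 + 1304×4 = 1166 + 504 + 224 + 5216 = 7110
ΣP(Year 1)Q(Year 1) = 9×106 + 22×28 + 1×224 + 1176×4 = 954 + 616 + 224 + 4704 = 6498
link = 7110/6498 = 1.094183
Chained index = 100 × 1.092585 × 1.094183 = 119.5488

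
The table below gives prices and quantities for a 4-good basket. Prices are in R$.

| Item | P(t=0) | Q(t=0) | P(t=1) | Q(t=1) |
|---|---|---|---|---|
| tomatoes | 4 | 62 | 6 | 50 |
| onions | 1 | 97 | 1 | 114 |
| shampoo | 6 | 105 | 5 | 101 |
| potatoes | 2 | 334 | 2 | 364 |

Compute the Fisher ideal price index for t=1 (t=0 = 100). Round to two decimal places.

100.55

Laspeyres component (base-period weights):
ΣP(t=1)Q(t=0) = 6×62 + 1×97 + 5×105 + 2×334 = 372 + 97 + 525 + 668 = 1662
ΣP(t=0)Q(t=0) = 4×62 + 1×97 + 6×105 + 2×334 = 248 + 97 + 630 + 668 = 1643
L = 1662 / 1643 × 100 = 101.1564
Paasche component (current-period weights):
ΣP(t=1)Q(t=1) = 6×50 + 1×114 + 5×101 + 2×364 = 300 + 114 + 505 + 728 = 1647
ΣP(t=0)Q(t=1) = 4×50 + 1×114 + 6×101 + 2×364 = 200 + 114 + 606 + 728 = 1648
P = 1647 / 1648 × 100 = 99.9393
Fisher = √(L × P) = √(101.1564 × 99.9393) = 100.5460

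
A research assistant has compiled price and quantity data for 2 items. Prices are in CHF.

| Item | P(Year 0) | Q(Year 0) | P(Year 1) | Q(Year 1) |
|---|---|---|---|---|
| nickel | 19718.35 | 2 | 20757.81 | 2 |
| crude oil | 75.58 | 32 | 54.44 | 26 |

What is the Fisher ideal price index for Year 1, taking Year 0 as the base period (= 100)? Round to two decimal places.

Laspeyres component (base-period weights):
ΣP(Year 1)Q(Year 0) = 20757.81×2 + 54.44×32 = 41515.62 + 1742.08 = 43257.7
ΣP(Year 0)Q(Year 0) = 19718.35×2 + 75.58×32 = 39436.7 + 2418.56 = 41855.26
L = 43257.7 / 41855.26 × 100 = 103.3507
Paasche component (current-period weights):
ΣP(Year 1)Q(Year 1) = 20757.81×2 + 54.44×26 = 41515.62 + 1415.44 = 42931.06
ΣP(Year 0)Q(Year 1) = 19718.35×2 + 75.58×26 = 39436.7 + 1965.08 = 41401.78
P = 42931.06 / 41401.78 × 100 = 103.6938
Fisher = √(L × P) = √(103.3507 × 103.6938) = 103.5221

103.52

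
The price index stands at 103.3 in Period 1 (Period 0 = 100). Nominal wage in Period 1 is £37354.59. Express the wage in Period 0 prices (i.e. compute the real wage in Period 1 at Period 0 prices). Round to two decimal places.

36161.27

Real = Nominal ÷ (Index/100) = 37354.59 ÷ (103.3/100)
     = 37354.59 ÷ 1.033 = 36161.2682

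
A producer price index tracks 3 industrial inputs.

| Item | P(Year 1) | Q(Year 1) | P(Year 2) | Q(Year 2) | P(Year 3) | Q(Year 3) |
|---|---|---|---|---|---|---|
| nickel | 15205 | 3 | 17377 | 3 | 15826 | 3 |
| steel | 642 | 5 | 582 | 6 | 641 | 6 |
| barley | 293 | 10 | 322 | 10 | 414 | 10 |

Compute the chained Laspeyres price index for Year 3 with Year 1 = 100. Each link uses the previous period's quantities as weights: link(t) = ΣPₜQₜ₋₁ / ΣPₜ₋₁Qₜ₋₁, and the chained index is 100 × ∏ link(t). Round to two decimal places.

106.11

Link Year 1→Year 2:
ΣP(Year 2)Q(Year 1) = 17377×3 + 582×5 + 322×10 = 52131 + 2910 + 3220 = 58261
ΣP(Year 1)Q(Year 1) = 15205×3 + 642×5 + 293×10 = 45615 + 3210 + 2930 = 51755
link = 58261/51755 = 1.125708
Link Year 2→Year 3:
ΣP(Year 3)Q(Year 2) = 15826×3 + 641×6 + 414×10 = 47478 + 3846 + 4140 = 55464
ΣP(Year 2)Q(Year 2) = 17377×3 + 582×6 + 322×10 = 52131 + 3492 + 3220 = 58843
link = 55464/58843 = 0.942576
Chained index = 100 × 1.125708 × 0.942576 = 106.1065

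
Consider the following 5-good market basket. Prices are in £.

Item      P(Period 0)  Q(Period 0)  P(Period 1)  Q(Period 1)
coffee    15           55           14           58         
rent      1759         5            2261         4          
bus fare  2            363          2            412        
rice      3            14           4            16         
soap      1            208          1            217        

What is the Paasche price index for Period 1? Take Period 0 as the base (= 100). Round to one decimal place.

121.9

Paasche price index uses current-period quantities as weights.
ΣP(Period 1)·Q(Period 1) = 14×58 + 2261×4 + 2×412 + 4×16 + 1×217 = 812 + 9044 + 824 + 64 + 217 = 10961
ΣP(Period 0)·Q(Period 1) = 15×58 + 1759×4 + 2×412 + 3×16 + 1×217 = 870 + 7036 + 824 + 48 + 217 = 8995
Index = 10961 / 8995 × 100 = 121.8566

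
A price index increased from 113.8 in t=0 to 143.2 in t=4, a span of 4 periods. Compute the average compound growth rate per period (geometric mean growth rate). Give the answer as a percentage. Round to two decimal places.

Growth factor = (143.2/113.8)^(1/4) = (1.258348)^(1/4) = 1.059132
Growth rate = 1.059132 − 1 = 0.059132 = 5.9132%

5.91%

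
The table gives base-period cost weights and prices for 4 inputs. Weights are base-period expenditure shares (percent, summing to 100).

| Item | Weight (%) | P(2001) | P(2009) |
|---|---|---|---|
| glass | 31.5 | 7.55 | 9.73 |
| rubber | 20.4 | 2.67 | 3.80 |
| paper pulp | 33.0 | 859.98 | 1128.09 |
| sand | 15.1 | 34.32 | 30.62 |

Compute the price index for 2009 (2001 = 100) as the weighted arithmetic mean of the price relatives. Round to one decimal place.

126.4

glass: 31.5 × (9.73/7.55) = 31.5 × 1.288742 = 40.5954
rubber: 20.4 × (3.80/2.67) = 20.4 × 1.423221 = 29.0337
paper pulp: 33.0 × (1128.09/859.98) = 33.0 × 1.311763 = 43.2882
sand: 15.1 × (30.62/34.32) = 15.1 × 0.892191 = 13.4721
Index = Σ wᵢ·(p₁ᵢ/p₀ᵢ) = 40.5954 + 29.0337 + 43.2882 + 13.4721 = 126.3893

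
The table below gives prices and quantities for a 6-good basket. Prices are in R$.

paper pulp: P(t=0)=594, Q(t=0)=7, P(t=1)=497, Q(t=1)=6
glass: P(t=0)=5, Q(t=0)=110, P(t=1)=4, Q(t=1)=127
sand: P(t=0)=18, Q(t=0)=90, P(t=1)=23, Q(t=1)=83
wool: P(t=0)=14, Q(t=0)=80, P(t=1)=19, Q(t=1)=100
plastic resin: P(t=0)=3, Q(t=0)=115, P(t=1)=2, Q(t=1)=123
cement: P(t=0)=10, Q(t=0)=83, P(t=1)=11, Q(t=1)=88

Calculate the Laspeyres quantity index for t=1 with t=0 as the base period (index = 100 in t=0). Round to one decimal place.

Laspeyres quantity index uses base-period prices as weights.
ΣP(t=0)·Q(t=1) = 594×6 + 5×127 + 18×83 + 14×100 + 3×123 + 10×88 = 3564 + 635 + 1494 + 1400 + 369 + 880 = 8342
ΣP(t=0)·Q(t=0) = 594×7 + 5×110 + 18×90 + 14×80 + 3×115 + 10×83 = 4158 + 550 + 1620 + 1120 + 345 + 830 = 8623
Index = 8342 / 8623 × 100 = 96.7413

96.7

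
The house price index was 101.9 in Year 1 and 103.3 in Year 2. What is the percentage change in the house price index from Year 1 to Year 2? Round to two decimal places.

Change = (103.3 − 101.9) / 101.9 × 100
       = 1.4 / 101.9 × 100 = 1.3739%

1.37%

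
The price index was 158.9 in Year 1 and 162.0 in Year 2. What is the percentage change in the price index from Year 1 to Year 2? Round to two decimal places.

Change = (162.0 − 158.9) / 158.9 × 100
       = 3.1 / 158.9 × 100 = 1.9509%

1.95%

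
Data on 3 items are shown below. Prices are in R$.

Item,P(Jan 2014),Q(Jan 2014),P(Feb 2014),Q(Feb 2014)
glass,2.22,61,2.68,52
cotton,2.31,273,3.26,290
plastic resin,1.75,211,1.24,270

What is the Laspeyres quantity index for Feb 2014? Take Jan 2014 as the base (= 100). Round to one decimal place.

110.8

Laspeyres quantity index uses base-period prices as weights.
ΣP(Jan 2014)·Q(Feb 2014) = 2.22×52 + 2.31×290 + 1.75×270 = 115.44 + 669.9 + 472.5 = 1257.84
ΣP(Jan 2014)·Q(Jan 2014) = 2.22×61 + 2.31×273 + 1.75×211 = 135.42 + 630.63 + 369.25 = 1135.3
Index = 1257.84 / 1135.3 × 100 = 110.7936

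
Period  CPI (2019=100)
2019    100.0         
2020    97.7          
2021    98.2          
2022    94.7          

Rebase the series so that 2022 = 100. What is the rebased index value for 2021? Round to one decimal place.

Rebased(2021) = 98.2 / 94.7 × 100 = 103.6959

103.7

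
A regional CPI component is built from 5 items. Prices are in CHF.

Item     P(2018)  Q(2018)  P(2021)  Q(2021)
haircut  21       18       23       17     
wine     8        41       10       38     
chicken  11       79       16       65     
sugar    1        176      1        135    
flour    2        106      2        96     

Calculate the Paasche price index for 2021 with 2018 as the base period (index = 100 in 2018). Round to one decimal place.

125.5

Paasche price index uses current-period quantities as weights.
ΣP(2021)·Q(2021) = 23×17 + 10×38 + 16×65 + 1×135 + 2×96 = 391 + 380 + 1040 + 135 + 192 = 2138
ΣP(2018)·Q(2021) = 21×17 + 8×38 + 11×65 + 1×135 + 2×96 = 357 + 304 + 715 + 135 + 192 = 1703
Index = 2138 / 1703 × 100 = 125.5432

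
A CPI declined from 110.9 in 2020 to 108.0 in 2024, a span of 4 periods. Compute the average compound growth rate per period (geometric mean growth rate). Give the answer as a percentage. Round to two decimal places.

-0.66%

Growth factor = (108.0/110.9)^(1/4) = (0.973850)^(1/4) = 0.993397
Growth rate = 0.993397 − 1 = -0.006603 = -0.6603%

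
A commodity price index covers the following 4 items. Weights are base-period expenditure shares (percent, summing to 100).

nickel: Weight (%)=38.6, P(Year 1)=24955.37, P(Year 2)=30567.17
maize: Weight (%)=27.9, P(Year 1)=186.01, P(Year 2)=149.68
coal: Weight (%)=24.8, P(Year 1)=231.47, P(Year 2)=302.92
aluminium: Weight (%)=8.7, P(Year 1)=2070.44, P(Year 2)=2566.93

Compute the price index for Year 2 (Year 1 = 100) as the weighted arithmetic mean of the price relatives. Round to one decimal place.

113.0

nickel: 38.6 × (30567.17/24955.37) = 38.6 × 1.224873 = 47.2801
maize: 27.9 × (149.68/186.01) = 27.9 × 0.804688 = 22.4508
coal: 24.8 × (302.92/231.47) = 24.8 × 1.308679 = 32.4552
aluminium: 8.7 × (2566.93/2070.44) = 8.7 × 1.239799 = 10.7863
Index = Σ wᵢ·(p₁ᵢ/p₀ᵢ) = 47.2801 + 22.4508 + 32.4552 + 10.7863 = 112.9724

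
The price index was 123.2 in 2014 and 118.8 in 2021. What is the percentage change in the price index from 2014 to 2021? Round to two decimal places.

-3.57%

Change = (118.8 − 123.2) / 123.2 × 100
       = -4.4 / 123.2 × 100 = -3.5714%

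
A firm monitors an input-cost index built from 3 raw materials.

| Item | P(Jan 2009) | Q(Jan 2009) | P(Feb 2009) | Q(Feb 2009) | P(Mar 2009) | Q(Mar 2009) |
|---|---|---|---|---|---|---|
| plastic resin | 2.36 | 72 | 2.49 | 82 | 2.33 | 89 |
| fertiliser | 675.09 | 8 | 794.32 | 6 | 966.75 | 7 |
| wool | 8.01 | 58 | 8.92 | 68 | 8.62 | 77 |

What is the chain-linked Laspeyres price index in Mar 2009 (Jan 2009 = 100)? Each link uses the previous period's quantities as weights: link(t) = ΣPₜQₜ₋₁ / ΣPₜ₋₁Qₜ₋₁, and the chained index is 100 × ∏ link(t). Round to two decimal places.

137.81

Link Jan 2009→Feb 2009:
ΣP(Feb 2009)Q(Jan 2009) = 2.49×72 + 794.32×8 + 8.92×58 = 179.28 + 6354.56 + 517.36 = 7051.2
ΣP(Jan 2009)Q(Jan 2009) = 2.36×72 + 675.09×8 + 8.01×58 = 169.92 + 5400.72 + 464.58 = 6035.22
link = 7051.2/6035.22 = 1.168342
Link Feb 2009→Mar 2009:
ΣP(Mar 2009)Q(Feb 2009) = 2.33×82 + 966.75×6 + 8.62×68 = 191.06 + 5800.5 + 586.16 = 6577.72
ΣP(Feb 2009)Q(Feb 2009) = 2.49×82 + 794.32×6 + 8.92×68 = 204.18 + 4765.92 + 606.56 = 5576.66
link = 6577.72/5576.66 = 1.179509
Chained index = 100 × 1.168342 × 1.179509 = 137.8070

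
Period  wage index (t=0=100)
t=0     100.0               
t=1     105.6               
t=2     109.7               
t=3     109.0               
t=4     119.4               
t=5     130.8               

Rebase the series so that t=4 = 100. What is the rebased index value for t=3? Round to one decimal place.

91.3

Rebased(t=3) = 109.0 / 119.4 × 100 = 91.2898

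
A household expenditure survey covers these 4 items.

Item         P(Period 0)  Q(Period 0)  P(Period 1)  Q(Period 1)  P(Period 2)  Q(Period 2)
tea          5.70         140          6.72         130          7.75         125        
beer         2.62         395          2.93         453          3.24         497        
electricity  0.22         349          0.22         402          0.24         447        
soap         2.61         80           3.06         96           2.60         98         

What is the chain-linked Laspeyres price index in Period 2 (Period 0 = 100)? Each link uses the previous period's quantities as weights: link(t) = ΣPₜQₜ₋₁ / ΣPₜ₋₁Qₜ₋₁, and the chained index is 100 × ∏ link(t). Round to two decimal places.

124.75

Link Period 0→Period 1:
ΣP(Period 1)Q(Period 0) = 6.72×140 + 2.93×395 + 0.22×349 + 3.06×80 = 940.8 + 1157.35 + 76.78 + 244.8 = 2419.73
ΣP(Period 0)Q(Period 0) = 5.70×140 + 2.62×395 + 0.22×349 + 2.61×80 = 798 + 1034.9 + 76.78 + 208.8 = 2118.48
link = 2419.73/2118.48 = 1.142201
Link Period 1→Period 2:
ΣP(Period 2)Q(Period 1) = 7.75×130 + 3.24×453 + 0.24×402 + 2.60×96 = 1007.5 + 1467.72 + 96.48 + 249.6 = 2821.3
ΣP(Period 1)Q(Period 1) = 6.72×130 + 2.93×453 + 0.22×402 + 3.06×96 = 873.6 + 1327.29 + 88.44 + 293.76 = 2583.09
link = 2821.3/2583.09 = 1.092219
Chained index = 100 × 1.142201 × 1.092219 = 124.7534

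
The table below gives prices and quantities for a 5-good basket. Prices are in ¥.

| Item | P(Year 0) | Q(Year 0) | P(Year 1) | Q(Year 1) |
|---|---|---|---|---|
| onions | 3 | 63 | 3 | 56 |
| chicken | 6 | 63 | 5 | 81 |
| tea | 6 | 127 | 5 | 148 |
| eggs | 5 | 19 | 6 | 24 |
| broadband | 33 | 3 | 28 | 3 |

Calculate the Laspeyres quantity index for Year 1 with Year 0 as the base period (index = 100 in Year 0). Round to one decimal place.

Laspeyres quantity index uses base-period prices as weights.
ΣP(Year 0)·Q(Year 1) = 3×56 + 6×81 + 6×148 + 5×24 + 33×3 = 168 + 486 + 888 + 120 + 99 = 1761
ΣP(Year 0)·Q(Year 0) = 3×63 + 6×63 + 6×127 + 5×19 + 33×3 = 189 + 378 + 762 + 95 + 99 = 1523
Index = 1761 / 1523 × 100 = 115.6271

115.6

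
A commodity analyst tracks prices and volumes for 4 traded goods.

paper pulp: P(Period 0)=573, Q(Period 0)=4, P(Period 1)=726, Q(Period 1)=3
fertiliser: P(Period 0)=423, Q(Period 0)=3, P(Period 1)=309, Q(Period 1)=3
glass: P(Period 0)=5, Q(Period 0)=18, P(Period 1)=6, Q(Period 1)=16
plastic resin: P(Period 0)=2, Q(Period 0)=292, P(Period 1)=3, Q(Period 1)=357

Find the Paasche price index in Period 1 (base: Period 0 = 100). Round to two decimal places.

Paasche price index uses current-period quantities as weights.
ΣP(Period 1)·Q(Period 1) = 726×3 + 309×3 + 6×16 + 3×357 = 2178 + 927 + 96 + 1071 = 4272
ΣP(Period 0)·Q(Period 1) = 573×3 + 423×3 + 5×16 + 2×357 = 1719 + 1269 + 80 + 714 = 3782
Index = 4272 / 3782 × 100 = 112.9561

112.96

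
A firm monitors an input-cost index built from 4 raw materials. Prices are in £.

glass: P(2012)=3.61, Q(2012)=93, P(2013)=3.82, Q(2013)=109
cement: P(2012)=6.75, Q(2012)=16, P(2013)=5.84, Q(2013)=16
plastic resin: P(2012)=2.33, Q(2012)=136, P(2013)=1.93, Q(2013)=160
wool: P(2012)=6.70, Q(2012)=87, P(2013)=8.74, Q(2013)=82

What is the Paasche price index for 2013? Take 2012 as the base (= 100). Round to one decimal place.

107.8

Paasche price index uses current-period quantities as weights.
ΣP(2013)·Q(2013) = 3.82×109 + 5.84×16 + 1.93×160 + 8.74×82 = 416.38 + 93.44 + 308.8 + 716.68 = 1535.3
ΣP(2012)·Q(2013) = 3.61×109 + 6.75×16 + 2.33×160 + 6.70×82 = 393.49 + 108 + 372.8 + 549.4 = 1423.69
Index = 1535.3 / 1423.69 × 100 = 107.8395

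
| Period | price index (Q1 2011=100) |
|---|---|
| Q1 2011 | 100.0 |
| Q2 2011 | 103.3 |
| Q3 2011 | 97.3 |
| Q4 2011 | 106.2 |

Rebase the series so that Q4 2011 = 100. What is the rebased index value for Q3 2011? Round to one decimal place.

Rebased(Q3 2011) = 97.3 / 106.2 × 100 = 91.6196

91.6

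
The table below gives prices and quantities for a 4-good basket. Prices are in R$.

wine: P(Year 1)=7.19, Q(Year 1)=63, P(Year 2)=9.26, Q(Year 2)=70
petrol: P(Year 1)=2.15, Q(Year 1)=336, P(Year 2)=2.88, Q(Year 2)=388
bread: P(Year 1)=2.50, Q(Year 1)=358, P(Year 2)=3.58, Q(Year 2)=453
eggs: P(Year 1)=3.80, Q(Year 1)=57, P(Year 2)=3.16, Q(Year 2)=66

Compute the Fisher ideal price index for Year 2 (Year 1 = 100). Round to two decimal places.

131.95

Laspeyres component (base-period weights):
ΣP(Year 2)Q(Year 1) = 9.26×63 + 2.88×336 + 3.58×358 + 3.16×57 = 583.38 + 967.68 + 1281.64 + 180.12 = 3012.82
ΣP(Year 1)Q(Year 1) = 7.19×63 + 2.15×336 + 2.50×358 + 3.80×57 = 452.97 + 722.4 + 895 + 216.6 = 2286.97
L = 3012.82 / 2286.97 × 100 = 131.7385
Paasche component (current-period weights):
ΣP(Year 2)Q(Year 2) = 9.26×70 + 2.88×388 + 3.58×453 + 3.16×66 = 648.2 + 1117.44 + 1621.74 + 208.56 = 3595.94
ΣP(Year 1)Q(Year 2) = 7.19×70 + 2.15×388 + 2.50×453 + 3.80×66 = 503.3 + 834.2 + 1132.5 + 250.8 = 2720.8
P = 3595.94 / 2720.8 × 100 = 132.1648
Fisher = √(L × P) = √(131.7385 × 132.1648) = 131.9515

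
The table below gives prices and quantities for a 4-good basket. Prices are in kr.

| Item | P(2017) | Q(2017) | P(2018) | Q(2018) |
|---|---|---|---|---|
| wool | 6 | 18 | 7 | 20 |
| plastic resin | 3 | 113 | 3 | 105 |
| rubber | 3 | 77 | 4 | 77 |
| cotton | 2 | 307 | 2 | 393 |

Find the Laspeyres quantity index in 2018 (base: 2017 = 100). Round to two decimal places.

112.38

Laspeyres quantity index uses base-period prices as weights.
ΣP(2017)·Q(2018) = 6×20 + 3×105 + 3×77 + 2×393 = 120 + 315 + 231 + 786 = 1452
ΣP(2017)·Q(2017) = 6×18 + 3×113 + 3×77 + 2×307 = 108 + 339 + 231 + 614 = 1292
Index = 1452 / 1292 × 100 = 112.3839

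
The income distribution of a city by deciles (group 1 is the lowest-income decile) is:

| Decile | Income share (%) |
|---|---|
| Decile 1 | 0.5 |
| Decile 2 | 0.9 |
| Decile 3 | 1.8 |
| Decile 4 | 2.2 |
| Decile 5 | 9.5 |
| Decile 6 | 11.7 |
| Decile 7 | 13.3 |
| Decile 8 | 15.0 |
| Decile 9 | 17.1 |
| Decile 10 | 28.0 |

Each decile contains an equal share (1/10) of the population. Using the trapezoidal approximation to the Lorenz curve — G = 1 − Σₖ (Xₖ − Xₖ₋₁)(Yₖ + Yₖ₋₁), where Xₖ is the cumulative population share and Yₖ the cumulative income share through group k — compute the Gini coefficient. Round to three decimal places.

Cumulative income shares Yₖ: 0.0050, 0.0140, 0.0320, 0.0540, 0.1490, 0.2660, 0.3990, 0.5490, 0.7200, 1.0000
Σ (Xₖ−Xₖ₋₁)(Yₖ+Yₖ₋₁) = (1/10)(0.0050+0.0000) + (1/10)(0.0140+0.0050) + (1/10)(0.0320+0.0140) + (1/10)(0.0540+0.0320) + (1/10)(0.1490+0.0540) + (1/10)(0.2660+0.1490) + (1/10)(0.3990+0.2660) + (1/10)(0.5490+0.3990) + (1/10)(0.7200+0.5490) + (1/10)(1.0000+0.7200)
  = 0.0005 + 0.0019 + 0.0046 + 0.0086 + 0.0203 + 0.0415 + 0.0665 + 0.0948 + 0.1269 + 0.1720 = 0.5376
G = 1 − 0.5376 = 0.4624

0.462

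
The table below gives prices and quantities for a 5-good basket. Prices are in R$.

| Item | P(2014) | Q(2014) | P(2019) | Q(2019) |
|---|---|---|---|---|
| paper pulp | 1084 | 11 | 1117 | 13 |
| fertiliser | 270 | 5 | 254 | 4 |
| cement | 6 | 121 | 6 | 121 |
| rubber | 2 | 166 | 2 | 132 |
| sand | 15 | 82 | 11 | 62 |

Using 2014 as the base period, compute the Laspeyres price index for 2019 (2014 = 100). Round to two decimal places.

99.71

Laspeyres price index uses base-period quantities as weights.
ΣP(2019)·Q(2014) = 1117×11 + 254×5 + 6×121 + 2×166 + 11×82 = 12287 + 1270 + 726 + 332 + 902 = 15517
ΣP(2014)·Q(2014) = 1084×11 + 270×5 + 6×121 + 2×166 + 15×82 = 11924 + 1350 + 726 + 332 + 1230 = 15562
Index = 15517 / 15562 × 100 = 99.7108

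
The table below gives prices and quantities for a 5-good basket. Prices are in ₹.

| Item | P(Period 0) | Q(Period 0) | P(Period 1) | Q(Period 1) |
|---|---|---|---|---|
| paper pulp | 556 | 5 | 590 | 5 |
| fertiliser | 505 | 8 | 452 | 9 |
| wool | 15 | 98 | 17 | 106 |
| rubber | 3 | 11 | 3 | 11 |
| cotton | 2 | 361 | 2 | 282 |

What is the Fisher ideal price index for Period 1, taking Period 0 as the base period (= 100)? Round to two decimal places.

Laspeyres component (base-period weights):
ΣP(Period 1)Q(Period 0) = 590×5 + 452×8 + 17×98 + 3×11 + 2×361 = 2950 + 3616 + 1666 + 33 + 722 = 8987
ΣP(Period 0)Q(Period 0) = 556×5 + 505×8 + 15×98 + 3×11 + 2×361 = 2780 + 4040 + 1470 + 33 + 722 = 9045
L = 8987 / 9045 × 100 = 99.3588
Paasche component (current-period weights):
ΣP(Period 1)Q(Period 1) = 590×5 + 452×9 + 17×106 + 3×11 + 2×282 = 2950 + 4068 + 1802 + 33 + 564 = 9417
ΣP(Period 0)Q(Period 1) = 556×5 + 505×9 + 15×106 + 3×11 + 2×282 = 2780 + 4545 + 1590 + 33 + 564 = 9512
P = 9417 / 9512 × 100 = 99.0013
Fisher = √(L × P) = √(99.3588 × 99.0013) = 99.1799

99.18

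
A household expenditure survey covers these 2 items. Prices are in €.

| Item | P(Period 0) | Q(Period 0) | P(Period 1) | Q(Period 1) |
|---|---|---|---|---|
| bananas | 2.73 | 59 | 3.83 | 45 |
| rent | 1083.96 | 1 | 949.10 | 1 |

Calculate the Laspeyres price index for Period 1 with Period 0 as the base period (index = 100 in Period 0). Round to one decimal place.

94.4

Laspeyres price index uses base-period quantities as weights.
ΣP(Period 1)·Q(Period 0) = 3.83×59 + 949.10×1 = 225.97 + 949.1 = 1175.07
ΣP(Period 0)·Q(Period 0) = 2.73×59 + 1083.96×1 = 161.07 + 1083.96 = 1245.03
Index = 1175.07 / 1245.03 × 100 = 94.3809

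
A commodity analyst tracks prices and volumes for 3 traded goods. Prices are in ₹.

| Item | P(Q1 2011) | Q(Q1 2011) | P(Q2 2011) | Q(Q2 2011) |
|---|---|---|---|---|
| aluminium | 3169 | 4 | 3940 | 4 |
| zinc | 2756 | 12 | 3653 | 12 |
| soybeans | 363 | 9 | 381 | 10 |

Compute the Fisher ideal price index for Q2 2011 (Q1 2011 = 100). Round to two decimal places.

Laspeyres component (base-period weights):
ΣP(Q2 2011)Q(Q1 2011) = 3940×4 + 3653×12 + 381×9 = 15760 + 43836 + 3429 = 63025
ΣP(Q1 2011)Q(Q1 2011) = 3169×4 + 2756×12 + 363×9 = 12676 + 33072 + 3267 = 49015
L = 63025 / 49015 × 100 = 128.5831
Paasche component (current-period weights):
ΣP(Q2 2011)Q(Q2 2011) = 3940×4 + 3653×12 + 381×10 = 15760 + 43836 + 3810 = 63406
ΣP(Q1 2011)Q(Q2 2011) = 3169×4 + 2756×12 + 363×10 = 12676 + 33072 + 3630 = 49378
P = 63406 / 49378 × 100 = 128.4094
Fisher = √(L × P) = √(128.5831 × 128.4094) = 128.4962

128.50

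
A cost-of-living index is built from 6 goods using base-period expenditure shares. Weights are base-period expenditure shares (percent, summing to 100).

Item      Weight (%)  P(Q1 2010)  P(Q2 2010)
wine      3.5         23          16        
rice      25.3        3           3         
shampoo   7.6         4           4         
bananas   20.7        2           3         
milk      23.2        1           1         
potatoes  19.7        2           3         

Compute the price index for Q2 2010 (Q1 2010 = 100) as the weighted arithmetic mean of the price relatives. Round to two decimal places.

119.13

wine: 3.5 × (16/23) = 3.5 × 0.695652 = 2.4348
rice: 25.3 × (3/3) = 25.3 × 1.000000 = 25.3000
shampoo: 7.6 × (4/4) = 7.6 × 1.000000 = 7.6000
bananas: 20.7 × (3/2) = 20.7 × 1.500000 = 31.0500
milk: 23.2 × (1/1) = 23.2 × 1.000000 = 23.2000
potatoes: 19.7 × (3/2) = 19.7 × 1.500000 = 29.5500
Index = Σ wᵢ·(p₁ᵢ/p₀ᵢ) = 2.4348 + 25.3000 + 7.6000 + 31.0500 + 23.2000 + 29.5500 = 119.1348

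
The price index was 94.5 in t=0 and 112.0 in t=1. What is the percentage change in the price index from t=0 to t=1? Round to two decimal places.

Change = (112.0 − 94.5) / 94.5 × 100
       = 17.5 / 94.5 × 100 = 18.5185%

18.52%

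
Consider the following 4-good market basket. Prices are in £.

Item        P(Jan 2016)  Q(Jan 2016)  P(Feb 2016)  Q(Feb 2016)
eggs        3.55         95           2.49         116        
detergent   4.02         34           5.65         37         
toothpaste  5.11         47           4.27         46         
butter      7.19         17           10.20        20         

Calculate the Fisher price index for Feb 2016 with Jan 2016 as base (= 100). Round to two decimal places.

95.80

Laspeyres component (base-period weights):
ΣP(Feb 2016)Q(Jan 2016) = 2.49×95 + 5.65×34 + 4.27×47 + 10.20×17 = 236.55 + 192.1 + 200.69 + 173.4 = 802.74
ΣP(Jan 2016)Q(Jan 2016) = 3.55×95 + 4.02×34 + 5.11×47 + 7.19×17 = 337.25 + 136.68 + 240.17 + 122.23 = 836.33
L = 802.74 / 836.33 × 100 = 95.9836
Paasche component (current-period weights):
ΣP(Feb 2016)Q(Feb 2016) = 2.49×116 + 5.65×37 + 4.27×46 + 10.20×20 = 288.84 + 209.05 + 196.42 + 204 = 898.31
ΣP(Jan 2016)Q(Feb 2016) = 3.55×116 + 4.02×37 + 5.11×46 + 7.19×20 = 411.8 + 148.74 + 235.06 + 143.8 = 939.4
P = 898.31 / 939.4 × 100 = 95.6259
Fisher = √(L × P) = √(95.9836 × 95.6259) = 95.8046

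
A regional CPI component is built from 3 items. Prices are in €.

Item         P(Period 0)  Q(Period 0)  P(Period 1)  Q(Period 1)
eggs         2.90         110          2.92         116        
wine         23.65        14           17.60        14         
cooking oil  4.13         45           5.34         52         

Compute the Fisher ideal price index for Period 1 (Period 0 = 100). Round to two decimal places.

Laspeyres component (base-period weights):
ΣP(Period 1)Q(Period 0) = 2.92×110 + 17.60×14 + 5.34×45 = 321.2 + 246.4 + 240.3 = 807.9
ΣP(Period 0)Q(Period 0) = 2.90×110 + 23.65×14 + 4.13×45 = 319 + 331.1 + 185.85 = 835.95
L = 807.9 / 835.95 × 100 = 96.6445
Paasche component (current-period weights):
ΣP(Period 1)Q(Period 1) = 2.92×116 + 17.60×14 + 5.34×52 = 338.72 + 246.4 + 277.68 = 862.8
ΣP(Period 0)Q(Period 1) = 2.90×116 + 23.65×14 + 4.13×52 = 336.4 + 331.1 + 214.76 = 882.26
P = 862.8 / 882.26 × 100 = 97.7943
Fisher = √(L × P) = √(96.6445 × 97.7943) = 97.2177

97.22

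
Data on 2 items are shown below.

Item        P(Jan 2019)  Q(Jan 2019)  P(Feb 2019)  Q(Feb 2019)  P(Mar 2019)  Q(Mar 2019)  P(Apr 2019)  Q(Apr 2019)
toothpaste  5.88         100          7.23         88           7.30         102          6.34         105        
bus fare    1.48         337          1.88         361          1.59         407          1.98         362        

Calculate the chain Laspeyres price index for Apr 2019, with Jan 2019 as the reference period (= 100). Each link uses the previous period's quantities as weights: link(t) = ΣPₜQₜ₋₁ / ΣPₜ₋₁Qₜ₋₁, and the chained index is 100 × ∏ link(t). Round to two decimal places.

Link Jan 2019→Feb 2019:
ΣP(Feb 2019)Q(Jan 2019) = 7.23×100 + 1.88×337 = 723 + 633.56 = 1356.56
ΣP(Jan 2019)Q(Jan 2019) = 5.88×100 + 1.48×337 = 588 + 498.76 = 1086.76
link = 1356.56/1086.76 = 1.248261
Link Feb 2019→Mar 2019:
ΣP(Mar 2019)Q(Feb 2019) = 7.30×88 + 1.59×361 = 642.4 + 573.99 = 1216.39
ΣP(Feb 2019)Q(Feb 2019) = 7.23×88 + 1.88×361 = 636.24 + 678.68 = 1314.92
link = 1216.39/1314.92 = 0.925068
Link Mar 2019→Apr 2019:
ΣP(Apr 2019)Q(Mar 2019) = 6.34×102 + 1.98×407 = 646.68 + 805.86 = 1452.54
ΣP(Mar 2019)Q(Mar 2019) = 7.30×102 + 1.59×407 = 744.6 + 647.13 = 1391.73
link = 1452.54/1391.73 = 1.043694
Chained index = 100 × 1.248261 × 0.925068 × 1.043694 = 120.5180

120.52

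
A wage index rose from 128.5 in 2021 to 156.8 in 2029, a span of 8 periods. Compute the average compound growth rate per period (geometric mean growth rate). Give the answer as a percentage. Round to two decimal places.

2.52%

Growth factor = (156.8/128.5)^(1/8) = (1.220233)^(1/8) = 1.025192
Growth rate = 1.025192 − 1 = 0.025192 = 2.5192%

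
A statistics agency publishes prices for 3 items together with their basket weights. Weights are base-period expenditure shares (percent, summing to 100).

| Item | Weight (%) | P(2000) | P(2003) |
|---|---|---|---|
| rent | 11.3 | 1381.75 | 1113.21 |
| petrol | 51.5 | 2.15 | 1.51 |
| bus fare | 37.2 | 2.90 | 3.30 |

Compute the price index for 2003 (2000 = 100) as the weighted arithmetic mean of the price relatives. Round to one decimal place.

87.6

rent: 11.3 × (1113.21/1381.75) = 11.3 × 0.805652 = 9.1039
petrol: 51.5 × (1.51/2.15) = 51.5 × 0.702326 = 36.1698
bus fare: 37.2 × (3.30/2.90) = 37.2 × 1.137931 = 42.3310
Index = Σ wᵢ·(p₁ᵢ/p₀ᵢ) = 9.1039 + 36.1698 + 42.3310 = 87.6047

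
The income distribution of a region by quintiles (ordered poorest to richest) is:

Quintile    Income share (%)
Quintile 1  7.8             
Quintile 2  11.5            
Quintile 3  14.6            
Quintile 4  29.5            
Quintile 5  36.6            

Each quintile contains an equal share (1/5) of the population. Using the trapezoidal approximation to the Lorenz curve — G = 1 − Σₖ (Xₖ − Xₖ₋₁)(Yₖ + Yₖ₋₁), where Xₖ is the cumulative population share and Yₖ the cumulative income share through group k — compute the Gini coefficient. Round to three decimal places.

0.302

Cumulative income shares Yₖ: 0.0780, 0.1930, 0.3390, 0.6340, 1.0000
Σ (Xₖ−Xₖ₋₁)(Yₖ+Yₖ₋₁) = (1/5)(0.0780+0.0000) + (1/5)(0.1930+0.0780) + (1/5)(0.3390+0.1930) + (1/5)(0.6340+0.3390) + (1/5)(1.0000+0.6340)
  = 0.0156 + 0.0542 + 0.1064 + 0.1946 + 0.3268 = 0.6976
G = 1 − 0.6976 = 0.3024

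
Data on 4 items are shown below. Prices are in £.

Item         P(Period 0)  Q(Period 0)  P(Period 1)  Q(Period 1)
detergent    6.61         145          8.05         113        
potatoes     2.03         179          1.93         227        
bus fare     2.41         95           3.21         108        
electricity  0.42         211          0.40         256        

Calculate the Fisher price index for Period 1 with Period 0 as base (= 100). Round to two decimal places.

Laspeyres component (base-period weights):
ΣP(Period 1)Q(Period 0) = 8.05×145 + 1.93×179 + 3.21×95 + 0.40×211 = 1167.25 + 345.47 + 304.95 + 84.4 = 1902.07
ΣP(Period 0)Q(Period 0) = 6.61×145 + 2.03×179 + 2.41×95 + 0.42×211 = 958.45 + 363.37 + 228.95 + 88.62 = 1639.39
L = 1902.07 / 1639.39 × 100 = 116.0230
Paasche component (current-period weights):
ΣP(Period 1)Q(Period 1) = 8.05×113 + 1.93×227 + 3.21×108 + 0.40×256 = 909.65 + 438.11 + 346.68 + 102.4 = 1796.84
ΣP(Period 0)Q(Period 1) = 6.61×113 + 2.03×227 + 2.41×108 + 0.42×256 = 746.93 + 460.81 + 260.28 + 107.52 = 1575.54
P = 1796.84 / 1575.54 × 100 = 114.0460
Fisher = √(L × P) = √(116.0230 × 114.0460) = 115.0303

115.03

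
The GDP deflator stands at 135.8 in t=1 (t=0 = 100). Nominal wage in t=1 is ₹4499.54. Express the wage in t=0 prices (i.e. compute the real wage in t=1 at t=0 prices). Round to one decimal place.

Real = Nominal ÷ (Index/100) = 4499.54 ÷ (135.8/100)
     = 4499.54 ÷ 1.358 = 3313.3579

3313.4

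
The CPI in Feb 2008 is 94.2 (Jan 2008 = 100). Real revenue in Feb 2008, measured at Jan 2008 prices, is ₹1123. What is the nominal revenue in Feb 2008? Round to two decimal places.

1057.87

Nominal = Real × (Index/100) = 1123 × (94.2/100)
        = 1123 × 0.942 = 1057.8660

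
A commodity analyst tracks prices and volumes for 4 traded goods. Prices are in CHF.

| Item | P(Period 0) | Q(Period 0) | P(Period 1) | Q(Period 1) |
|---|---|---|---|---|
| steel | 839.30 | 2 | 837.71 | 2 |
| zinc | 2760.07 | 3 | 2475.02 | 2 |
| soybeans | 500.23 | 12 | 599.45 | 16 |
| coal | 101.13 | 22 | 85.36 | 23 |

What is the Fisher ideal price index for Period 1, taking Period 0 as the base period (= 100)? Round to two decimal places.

Laspeyres component (base-period weights):
ΣP(Period 1)Q(Period 0) = 837.71×2 + 2475.02×3 + 599.45×12 + 85.36×22 = 1675.42 + 7425.06 + 7193.4 + 1877.92 = 18171.8
ΣP(Period 0)Q(Period 0) = 839.30×2 + 2760.07×3 + 500.23×12 + 101.13×22 = 1678.6 + 8280.21 + 6002.76 + 2224.86 = 18186.43
L = 18171.8 / 18186.43 × 100 = 99.9196
Paasche component (current-period weights):
ΣP(Period 1)Q(Period 1) = 837.71×2 + 2475.02×2 + 599.45×16 + 85.36×23 = 1675.42 + 4950.04 + 9591.2 + 1963.28 = 18179.94
ΣP(Period 0)Q(Period 1) = 839.30×2 + 2760.07×2 + 500.23×16 + 101.13×23 = 1678.6 + 5520.14 + 8003.68 + 2325.99 = 17528.41
P = 18179.94 / 17528.41 × 100 = 103.7170
Fisher = √(L × P) = √(99.9196 × 103.7170) = 101.8006

101.80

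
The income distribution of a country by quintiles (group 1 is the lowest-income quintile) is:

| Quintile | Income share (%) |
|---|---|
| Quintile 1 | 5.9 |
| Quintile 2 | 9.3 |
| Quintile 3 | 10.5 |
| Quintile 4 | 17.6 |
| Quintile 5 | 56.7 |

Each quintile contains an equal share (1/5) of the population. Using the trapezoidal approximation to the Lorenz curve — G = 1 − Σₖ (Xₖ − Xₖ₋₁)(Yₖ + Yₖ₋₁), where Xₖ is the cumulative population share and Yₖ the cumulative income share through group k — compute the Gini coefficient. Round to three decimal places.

Cumulative income shares Yₖ: 0.0590, 0.1520, 0.2570, 0.4330, 1.0000
Σ (Xₖ−Xₖ₋₁)(Yₖ+Yₖ₋₁) = (1/5)(0.0590+0.0000) + (1/5)(0.1520+0.0590) + (1/5)(0.2570+0.1520) + (1/5)(0.4330+0.2570) + (1/5)(1.0000+0.4330)
  = 0.0118 + 0.0422 + 0.0818 + 0.1380 + 0.2866 = 0.5604
G = 1 − 0.5604 = 0.4396

0.440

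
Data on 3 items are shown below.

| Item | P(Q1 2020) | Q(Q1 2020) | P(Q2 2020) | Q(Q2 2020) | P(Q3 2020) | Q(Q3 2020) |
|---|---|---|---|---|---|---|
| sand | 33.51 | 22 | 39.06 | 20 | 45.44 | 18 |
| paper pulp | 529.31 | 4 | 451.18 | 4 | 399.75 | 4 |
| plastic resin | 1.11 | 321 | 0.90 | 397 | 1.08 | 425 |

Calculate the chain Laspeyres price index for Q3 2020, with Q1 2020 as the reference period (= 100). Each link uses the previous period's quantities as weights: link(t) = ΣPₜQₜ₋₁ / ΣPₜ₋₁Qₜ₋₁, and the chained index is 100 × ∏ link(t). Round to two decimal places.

91.76

Link Q1 2020→Q2 2020:
ΣP(Q2 2020)Q(Q1 2020) = 39.06×22 + 451.18×4 + 0.90×321 = 859.32 + 1804.72 + 288.9 = 2952.94
ΣP(Q1 2020)Q(Q1 2020) = 33.51×22 + 529.31×4 + 1.11×321 = 737.22 + 2117.24 + 356.31 = 3210.77
link = 2952.94/3210.77 = 0.919698
Link Q2 2020→Q3 2020:
ΣP(Q3 2020)Q(Q2 2020) = 45.44×20 + 399.75×4 + 1.08×397 = 908.8 + 1599 + 428.76 = 2936.56
ΣP(Q2 2020)Q(Q2 2020) = 39.06×20 + 451.18×4 + 0.90×397 = 781.2 + 1804.72 + 357.3 = 2943.22
link = 2936.56/2943.22 = 0.997737
Chained index = 100 × 0.919698 × 0.997737 = 91.7617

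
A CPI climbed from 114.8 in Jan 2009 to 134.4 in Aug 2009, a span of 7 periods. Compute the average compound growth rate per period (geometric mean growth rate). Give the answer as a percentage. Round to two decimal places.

2.28%

Growth factor = (134.4/114.8)^(1/7) = (1.170732)^(1/7) = 1.022774
Growth rate = 1.022774 − 1 = 0.022774 = 2.2774%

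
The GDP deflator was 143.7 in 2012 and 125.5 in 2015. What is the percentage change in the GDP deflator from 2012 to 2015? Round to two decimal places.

Change = (125.5 − 143.7) / 143.7 × 100
       = -18.2 / 143.7 × 100 = -12.6653%

-12.67%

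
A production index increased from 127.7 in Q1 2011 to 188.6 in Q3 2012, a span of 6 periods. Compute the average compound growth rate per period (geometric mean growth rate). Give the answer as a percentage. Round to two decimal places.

6.71%

Growth factor = (188.6/127.7)^(1/6) = (1.476899)^(1/6) = 1.067149
Growth rate = 1.067149 − 1 = 0.067149 = 6.7149%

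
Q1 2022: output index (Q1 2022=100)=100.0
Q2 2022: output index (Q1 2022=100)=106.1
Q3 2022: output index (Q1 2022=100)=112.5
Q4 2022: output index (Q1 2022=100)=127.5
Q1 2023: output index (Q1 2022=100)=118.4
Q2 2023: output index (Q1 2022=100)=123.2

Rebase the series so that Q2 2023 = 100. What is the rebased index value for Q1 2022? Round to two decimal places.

Rebased(Q1 2022) = 100.0 / 123.2 × 100 = 81.1688

81.17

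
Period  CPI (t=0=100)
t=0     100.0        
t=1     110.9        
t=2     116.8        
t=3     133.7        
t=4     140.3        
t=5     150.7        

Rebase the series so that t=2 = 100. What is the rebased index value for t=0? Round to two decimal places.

Rebased(t=0) = 100.0 / 116.8 × 100 = 85.6164

85.62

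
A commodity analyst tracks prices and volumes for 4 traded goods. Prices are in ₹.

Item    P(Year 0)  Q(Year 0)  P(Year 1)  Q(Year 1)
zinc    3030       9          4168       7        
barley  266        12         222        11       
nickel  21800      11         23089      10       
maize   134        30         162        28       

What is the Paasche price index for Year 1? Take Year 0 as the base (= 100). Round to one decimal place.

108.6

Paasche price index uses current-period quantities as weights.
ΣP(Year 1)·Q(Year 1) = 4168×7 + 222×11 + 23089×10 + 162×28 = 29176 + 2442 + 230890 + 4536 = 267044
ΣP(Year 0)·Q(Year 1) = 3030×7 + 266×11 + 21800×10 + 134×28 = 21210 + 2926 + 218000 + 3752 = 245888
Index = 267044 / 245888 × 100 = 108.6039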